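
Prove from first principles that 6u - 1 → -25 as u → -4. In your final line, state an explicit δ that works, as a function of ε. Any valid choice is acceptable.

Fix ε > 0. We need δ > 0 so that 0 < |u + 4| < δ implies |(6u - 1) + 25| < ε.
Since (6u - 1) + 25 = 6(u + 4), we have |(6u - 1) + 25| = 6|u + 4|.
Thus it suffices that |u + 4| < ε/6.
Choosing δ = ε/6 gives |(6u - 1) + 25| = 6|u + 4| < ε whenever |u + 4| < δ.

δ = ε/6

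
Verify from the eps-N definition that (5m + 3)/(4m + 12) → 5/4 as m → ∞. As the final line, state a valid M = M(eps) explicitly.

Let eps > 0 be given. For m ≥ 1, |(5m + 3)/(4m + 12) − (5/4)| = |-48|/(4(4m + 12)) = 48/(4(4m + 12)).
Since 4m + 12 ≥ 4m for m ≥ 1, this is ≤ 48/(4·4m) = 3/m.
So |(5m + 3)/(4m + 12) − (5/4)| < eps whenever m > 3/eps.
Take M = 3/eps. If m > M then |(5m + 3)/(4m + 12) − (5/4)| ≤ 3/m < eps.

M = 3/eps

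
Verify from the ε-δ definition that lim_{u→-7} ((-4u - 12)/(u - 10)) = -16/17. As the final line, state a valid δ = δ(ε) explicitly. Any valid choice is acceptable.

Let ε > 0. We want δ > 0 with 0 < |u + 7| < δ ⇒ |(-4u - 12)/(u - 10) + 16/17| < ε.
Combining over a common denominator, (-4u - 12)/(u - 10) + 16/17 = [(-4u - 12)·(-17) − 16·(u - 10)] / [(-17)·(u - 10)] = 52(u + 7) / ((-17)(u - 10)).
So |(-4u - 12)/(u - 10) + 16/17| = 52|u + 7| / (17·|u − 10|).
Require δ ≤ 17/2, so |u − 10| ≥ |-17| − |u + 7| > 17 − 17/2 = 17/2.
Hence |(-4u - 12)/(u - 10) + 16/17| < 52|u + 7|/(17·(17/2)) = (104/289)|u + 7|, which is < ε once |u + 7| < (289/104)ε.
Take δ = min(17/2, (289/104)ε). Then 0 < |u + 7| < δ forces both bounds, so |(-4u - 12)/(u - 10) + 16/17| < ε.

δ = min(17/2, (289/104)ε)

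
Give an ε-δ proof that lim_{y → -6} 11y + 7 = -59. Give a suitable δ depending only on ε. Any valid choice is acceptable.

Fix ε > 0. We need δ > 0 so that 0 < |y + 6| < δ implies |(11y + 7) + 59| < ε.
Since (11y + 7) + 59 = 11(y + 6), we have |(11y + 7) + 59| = 11|y + 6|.
Thus it suffices that |y + 6| < ε/11.
Take δ = ε/11. If 0 < |y + 6| < δ then |(11y + 7) + 59| = 11|y + 6| < 11·(ε/11) = ε.

δ = ε/11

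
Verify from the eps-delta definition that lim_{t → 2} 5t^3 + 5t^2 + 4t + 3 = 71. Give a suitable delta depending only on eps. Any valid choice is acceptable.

delta = min(1, eps/124)

Suppose eps > 0. We want delta > 0 such that 0 < |t − 2| < delta implies |(5t^3 + 5t^2 + 4t + 3) − 71| < eps.
(5t^3 + 5t^2 + 4t + 3) − 71 = 5t^3 + 5t^2 + 4t - 68 = (t − 2)(5t^2 + 15t + 34).
So |(5t^3 + 5t^2 + 4t + 3) − 71| = |t − 2|·|5t^2 + 15t + 34|.
Require delta ≤ 1. Then |t − 2| < 1 gives |t| < 3, and by the triangle inequality |5t^2 + 15t + 34| ≤ 5·3^2 + 15·3 + 34 = 124.
Hence |(5t^3 + 5t^2 + 4t + 3) − 71| ≤ 124|t − 2| < eps provided |t − 2| < eps/124.
Take delta = min(1, eps/124). Then 0 < |t − 2| < delta gives both |t − 2| < 1 and |t − 2| < eps/124, so |(5t^3 + 5t^2 + 4t + 3) − 71| < eps.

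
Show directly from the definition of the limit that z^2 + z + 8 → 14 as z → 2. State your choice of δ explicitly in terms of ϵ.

δ = min(1, ϵ/6)

Suppose ϵ > 0. We want δ > 0 such that 0 < |z − 2| < δ implies |(z^2 + z + 8) − 14| < ϵ.
(z^2 + z + 8) − 14 = z^2 + z - 6 = (z − 2)(z + 3).
So |(z^2 + z + 8) − 14| = |z − 2|·|z + 3|.
Require δ ≤ 1. Then |z − 2| < 1 gives |z| < 3, and by the triangle inequality |z + 3| ≤ 3 + 3 = 6.
Hence |(z^2 + z + 8) − 14| ≤ 6|z − 2| < ϵ provided |z − 2| < ϵ/6.
Choosing δ = min(1, ϵ/6) ensures both conditions, hence |(z^2 + z + 8) − 14| < ϵ.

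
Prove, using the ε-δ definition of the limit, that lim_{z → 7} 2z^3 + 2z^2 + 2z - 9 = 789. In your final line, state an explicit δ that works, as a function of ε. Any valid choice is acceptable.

Fix ε > 0. We want δ > 0 such that 0 < |z − 7| < δ implies |(2z^3 + 2z^2 + 2z - 9) − 789| < ε.
(2z^3 + 2z^2 + 2z - 9) − 789 = 2z^3 + 2z^2 + 2z - 798 = (z − 7)(2z^2 + 16z + 114).
So |(2z^3 + 2z^2 + 2z - 9) − 789| = |z − 7|·|2z^2 + 16z + 114|.
Assume first that |z − 7| < 1, so |z| < 8. Then |2z^2 + 16z + 114| ≤ 2·8^2 + 16·8 + 114 = 370.
Hence |(2z^3 + 2z^2 + 2z - 9) − 789| ≤ 370|z − 7| < ε provided |z − 7| < ε/370.
Take δ = min(1, ε/370). Then 0 < |z − 7| < δ gives both |z − 7| < 1 and |z − 7| < ε/370, so |(2z^3 + 2z^2 + 2z - 9) − 789| < ε.

δ = min(1, ε/370)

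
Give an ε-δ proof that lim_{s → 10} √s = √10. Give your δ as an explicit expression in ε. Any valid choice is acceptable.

δ = min(10, √10·ε)

Suppose ε > 0. We want δ > 0 such that 0 < |s − 10| < δ implies |√s − √10| < ε.
Multiplying by the conjugate, |√s − √10| = |s − 10|/(√s + √10).
Restrict δ ≤ 10 so that |s − 10| < 10 forces s > 0, and then √s + √10 > √10.
Hence |√s − √10| < |s − 10|/√10, which is < ε once |s − 10| < √10·ε.
Take δ = min(10, √10·ε). If 0 < |s − 10| < δ then s > 0 and |√s − √10| < |s − 10|/√10 < ε.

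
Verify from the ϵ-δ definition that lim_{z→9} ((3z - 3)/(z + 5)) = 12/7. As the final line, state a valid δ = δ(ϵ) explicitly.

Let ϵ > 0. We want δ > 0 with 0 < |z − 9| < δ ⇒ |(3z - 3)/(z + 5) − (12/7)| < ϵ.
Combining over a common denominator, (3z - 3)/(z + 5) − (12/7) = [(3z - 3)·14 − 24·(z + 5)] / [14·(z + 5)] = 18(z − 9) / (14(z + 5)).
So |(3z - 3)/(z + 5) − (12/7)| = 18|z − 9| / (14·|z + 5|).
Restrict δ ≤ 7. Then |z − 9| < 7 gives |z + 5| = |(z − 9) + 14| ≥ 14 − 7 = 7.
Hence |(3z - 3)/(z + 5) − (12/7)| < 18|z − 9|/(14·7) = (9/49)|z − 9|, which is < ϵ once |z − 9| < (49/9)ϵ.
Take δ = min(7, (49/9)ϵ). Then 0 < |z − 9| < δ forces both bounds, so |(3z - 3)/(z + 5) − (12/7)| < ϵ.

δ = min(7, (49/9)ϵ)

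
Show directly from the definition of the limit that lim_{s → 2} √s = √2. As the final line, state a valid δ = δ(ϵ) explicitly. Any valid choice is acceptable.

Fix ϵ > 0. We want δ > 0 such that 0 < |s − 2| < δ implies |√s − √2| < ϵ.
Rationalise: √s − √2 = (s − 2)/(√s + √2), so |√s − √2| = |s − 2|/(√s + √2).
Restrict δ ≤ 2 so that |s − 2| < 2 forces s > 0, and then √s + √2 > √2.
Hence |√s − √2| < |s − 2|/√2, which is < ϵ once |s − 2| < √2·ϵ.
Take δ = min(2, √2·ϵ). If 0 < |s − 2| < δ then s > 0 and |√s − √2| < |s − 2|/√2 < ϵ.

δ = min(2, √2·ϵ)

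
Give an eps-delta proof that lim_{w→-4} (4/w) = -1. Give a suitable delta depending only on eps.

delta = min(2, 2eps)

Suppose eps > 0. We seek delta > 0 such that 0 < |w + 4| < delta implies |4/w + 1| < eps.
|4/w + 1| = 4·|-4 − w|/(4·|w|) = 4|w + 4|/(4|w|).
Require delta ≤ 2 so that |w| > 4 − 2 = 2, hence 4|w| > 8.
Then |4/w + 1| < 4|w + 4|/8, which is < eps when |w + 4| < 2eps.
Take delta = min(2, 2eps). Then 0 < |w + 4| < delta gives both |w + 4| < 2 and |w + 4| < 2eps, so |4/w + 1| < eps.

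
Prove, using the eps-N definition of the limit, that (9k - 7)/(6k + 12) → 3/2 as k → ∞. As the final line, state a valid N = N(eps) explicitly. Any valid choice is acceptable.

N = (25/6)/eps

Fix eps > 0. For k ≥ 1, |(9k - 7)/(6k + 12) − (3/2)| = |-150|/(6(6k + 12)) = 150/(6(6k + 12)).
Since 6k + 12 ≥ 6k for k ≥ 1, this is ≤ 150/(6·6k) = (25/6)/k.
So |(9k - 7)/(6k + 12) − (3/2)| < eps whenever k > (25/6)/eps.
Take N = (25/6)/eps. If k > N then |(9k - 7)/(6k + 12) − (3/2)| ≤ (25/6)/k < eps.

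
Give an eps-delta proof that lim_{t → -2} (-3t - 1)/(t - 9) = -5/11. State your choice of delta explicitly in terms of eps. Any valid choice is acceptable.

delta = min(11/2, (121/56)eps)

Let eps > 0. We want delta > 0 with 0 < |t + 2| < delta ⇒ |(-3t - 1)/(t - 9) + 5/11| < eps.
Combining over a common denominator, (-3t - 1)/(t - 9) + 5/11 = [(-3t - 1)·(-11) − 5·(t - 9)] / [(-11)·(t - 9)] = 28(t + 2) / ((-11)(t - 9)).
So |(-3t - 1)/(t - 9) + 5/11| = 28|t + 2| / (11·|t − 9|).
Restrict delta ≤ 11/2. Then |t + 2| < 11/2 gives |t − 9| = |(t + 2) + (-11)| ≥ 11 − 11/2 = 11/2.
Hence |(-3t - 1)/(t - 9) + 5/11| < 28|t + 2|/(11·(11/2)) = (56/121)|t + 2|, which is < eps once |t + 2| < (121/56)eps.
Take delta = min(11/2, (121/56)eps). Then 0 < |t + 2| < delta forces both bounds, so |(-3t - 1)/(t - 9) + 5/11| < eps.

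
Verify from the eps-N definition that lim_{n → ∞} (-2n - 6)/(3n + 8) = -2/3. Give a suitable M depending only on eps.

M = (2/9)/eps

Let eps > 0 be given. For n ≥ 1, |(-2n - 6)/(3n + 8) + 2/3| = |-2|/(3(3n + 8)) = 2/(3(3n + 8)).
Since 3n + 8 ≥ 3n for n ≥ 1, this is ≤ 2/(3·3n) = (2/9)/n.
So |(-2n - 6)/(3n + 8) + 2/3| < eps whenever n > (2/9)/eps.
Take M = (2/9)/eps. If n > M then |(-2n - 6)/(3n + 8) + 2/3| ≤ (2/9)/n < eps.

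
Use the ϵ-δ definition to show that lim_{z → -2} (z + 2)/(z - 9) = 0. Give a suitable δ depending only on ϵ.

Let ϵ > 0. We want δ > 0 with 0 < |z + 2| < δ ⇒ |(z + 2)/(z - 9) − 0| < ϵ.
Combining over a common denominator, (z + 2)/(z - 9) − 0 = [(z + 2)·(-11) − 0·(z - 9)] / [(-11)·(z - 9)] = -11(z + 2) / ((-11)(z - 9)).
So |(z + 2)/(z - 9) − 0| = 11|z + 2| / (11·|z − 9|).
Require δ ≤ 11/2, so |z − 9| ≥ |-11| − |z + 2| > 11 − 11/2 = 11/2.
Hence |(z + 2)/(z - 9) − 0| < 11|z + 2|/(11·(11/2)) = (2/11)|z + 2|, which is < ϵ once |z + 2| < (11/2)ϵ.
Take δ = min(11/2, (11/2)ϵ). Then 0 < |z + 2| < δ forces both bounds, so |(z + 2)/(z - 9) − 0| < ϵ.

δ = min(11/2, (11/2)ϵ)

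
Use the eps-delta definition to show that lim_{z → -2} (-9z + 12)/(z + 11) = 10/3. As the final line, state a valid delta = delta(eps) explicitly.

delta = min(9/2, (27/74)eps)

Suppose eps > 0. We want delta > 0 with 0 < |z + 2| < delta ⇒ |(-9z + 12)/(z + 11) − (10/3)| < eps.
Combining over a common denominator, (-9z + 12)/(z + 11) − (10/3) = [(-9z + 12)·9 − 30·(z + 11)] / [9·(z + 11)] = -111(z + 2) / (9(z + 11)).
So |(-9z + 12)/(z + 11) − (10/3)| = 111|z + 2| / (9·|z + 11|).
Restrict delta ≤ 9/2. Then |z + 2| < 9/2 gives |z + 11| = |(z + 2) + 9| ≥ 9 − 9/2 = 9/2.
Hence |(-9z + 12)/(z + 11) − (10/3)| < 111|z + 2|/(9·(9/2)) = (74/27)|z + 2|, which is < eps once |z + 2| < (27/74)eps.
Take delta = min(9/2, (27/74)eps). Then 0 < |z + 2| < delta forces both bounds, so |(-9z + 12)/(z + 11) − (10/3)| < eps.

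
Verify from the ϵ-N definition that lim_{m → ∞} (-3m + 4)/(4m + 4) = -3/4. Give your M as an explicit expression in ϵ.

Let ϵ > 0 be given. For m ≥ 1, |(-3m + 4)/(4m + 4) + 3/4| = |28|/(4(4m + 4)) = 28/(4(4m + 4)).
Since 4m + 4 ≥ 4m for m ≥ 1, this is ≤ 28/(4·4m) = (7/4)/m.
So |(-3m + 4)/(4m + 4) + 3/4| < ϵ whenever m > (7/4)/ϵ.
Take M = (7/4)/ϵ. If m > M then |(-3m + 4)/(4m + 4) + 3/4| ≤ (7/4)/m < ϵ.

M = (7/4)/ϵ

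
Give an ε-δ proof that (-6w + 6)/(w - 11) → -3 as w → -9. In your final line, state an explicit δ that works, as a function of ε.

Let ε > 0 be given. We want δ > 0 with 0 < |w + 9| < δ ⇒ |(-6w + 6)/(w - 11) + 3| < ε.
Combining over a common denominator, (-6w + 6)/(w - 11) + 3 = [(-6w + 6)·(-20) − 60·(w - 11)] / [(-20)·(w - 11)] = 60(w + 9) / ((-20)(w - 11)).
So |(-6w + 6)/(w - 11) + 3| = 60|w + 9| / (20·|w − 11|).
Restrict δ ≤ 10. Then |w + 9| < 10 gives |w − 11| = |(w + 9) + (-20)| ≥ 20 − 10 = 10.
Hence |(-6w + 6)/(w - 11) + 3| < 60|w + 9|/(20·10) = (3/10)|w + 9|, which is < ε once |w + 9| < (10/3)ε.
Take δ = min(10, (10/3)ε). Then 0 < |w + 9| < δ forces both bounds, so |(-6w + 6)/(w - 11) + 3| < ε.

δ = min(10, (10/3)ε)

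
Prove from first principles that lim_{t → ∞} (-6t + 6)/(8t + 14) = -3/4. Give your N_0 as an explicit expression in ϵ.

Suppose ϵ > 0. We seek N_0 > 0 such that t > N_0 implies |(-6t + 6)/(8t + 14) + 3/4| < ϵ.
(-6t + 6)/(8t + 14) + 3/4 = (8(-6t + 6) − (-6)(8t + 14)) / (8(8t + 14)) = 132/(8(8t + 14)).
For t > 0 we have 8t + 14 > 8t, so |(-6t + 6)/(8t + 14) + 3/4| = 132/(8(8t + 14)) < 132/(8·8t) = (33/16)/t.
Thus |(-6t + 6)/(8t + 14) + 3/4| < ϵ whenever t > (33/16)/ϵ.
Take N_0 = (33/16)/ϵ. If t > N_0 then |(-6t + 6)/(8t + 14) + 3/4| < (33/16)/t < ϵ.

N_0 = (33/16)/ϵ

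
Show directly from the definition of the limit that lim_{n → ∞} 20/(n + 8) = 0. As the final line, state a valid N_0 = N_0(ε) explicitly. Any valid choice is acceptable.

N_0 = 20/ε

Let ε > 0. For n ≥ 1, |20/(n + 8) − 0| = 20/(n + 8) ≤ 20/n.
We need 20/n < ε, i.e. n > 20/ε.
Take N_0 = 20/ε. If n > N_0 then |20/(n + 8)| ≤ 20/n < ε.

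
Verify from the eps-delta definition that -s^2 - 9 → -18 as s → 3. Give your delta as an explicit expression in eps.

Fix eps > 0. We want delta > 0 such that 0 < |s − 3| < delta implies |(-s^2 - 9) + 18| < eps.
(-s^2 - 9) + 18 = -s^2 + 9 = (s − 3)(-s - 3).
So |(-s^2 - 9) + 18| = |s − 3|·|-s - 3|.
Assume first that |s − 3| < 1, so |s| < 4. Then |-s - 3| ≤ 4 + 3 = 7.
Hence |(-s^2 - 9) + 18| ≤ 7|s − 3| < eps provided |s − 3| < eps/7.
Take delta = min(1, eps/7). Then 0 < |s − 3| < delta gives both |s − 3| < 1 and |s − 3| < eps/7, so |(-s^2 - 9) + 18| < eps.

delta = min(1, eps/7)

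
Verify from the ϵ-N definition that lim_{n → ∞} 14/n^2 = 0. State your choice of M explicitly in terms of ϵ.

Let ϵ > 0. For n ≥ 1, |14/n^2 − 0| = 14/n^2.
14/n^2 < ϵ ⇔ n^2 > 14/ϵ ⇔ n > (14/ϵ)^{1/2}.
Take M = (14/ϵ)^{1/2}. Then n > M implies 14/n^2 < ϵ.

M = (14/ϵ)^{1/2}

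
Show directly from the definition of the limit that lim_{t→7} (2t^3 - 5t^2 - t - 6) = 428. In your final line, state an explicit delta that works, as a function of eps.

delta = min(1, eps/262)

Let eps > 0. We want delta > 0 such that 0 < |t − 7| < delta implies |(2t^3 - 5t^2 - t - 6) − 428| < eps.
(2t^3 - 5t^2 - t - 6) − 428 = 2t^3 - 5t^2 - t - 434 = (t − 7)(2t^2 + 9t + 62).
So |(2t^3 - 5t^2 - t - 6) − 428| = |t − 7|·|2t^2 + 9t + 62|.
Require delta ≤ 1. Then |t − 7| < 1 gives |t| < 8, and by the triangle inequality |2t^2 + 9t + 62| ≤ 2·8^2 + 9·8 + 62 = 262.
Hence |(2t^3 - 5t^2 - t - 6) − 428| ≤ 262|t − 7| < eps provided |t − 7| < eps/262.
Take delta = min(1, eps/262). Then 0 < |t − 7| < delta gives both |t − 7| < 1 and |t − 7| < eps/262, so |(2t^3 - 5t^2 - t - 6) − 428| < eps.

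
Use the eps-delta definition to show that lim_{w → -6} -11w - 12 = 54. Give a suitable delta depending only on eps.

Let eps > 0. We need delta > 0 so that 0 < |w + 6| < delta implies |(-11w - 12) − 54| < eps.
|(-11w - 12) − 54| = |-11w - 66| = 11|w + 6|.
Thus it suffices that |w + 6| < eps/11.
Take delta = eps/11. If 0 < |w + 6| < delta then |(-11w - 12) − 54| = 11|w + 6| < 11·(eps/11) = eps.

delta = eps/11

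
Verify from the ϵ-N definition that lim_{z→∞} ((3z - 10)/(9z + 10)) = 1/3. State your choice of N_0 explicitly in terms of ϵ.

Let ϵ > 0 be given. We seek N_0 > 0 such that z > N_0 implies |(3z - 10)/(9z + 10) − (1/3)| < ϵ.
(3z - 10)/(9z + 10) − (1/3) = (9(3z - 10) − 3(9z + 10)) / (9(9z + 10)) = -120/(9(9z + 10)).
For z > 0 we have 9z + 10 > 9z, so |(3z - 10)/(9z + 10) − (1/3)| = 120/(9(9z + 10)) < 120/(9·9z) = (40/27)/z.
Thus |(3z - 10)/(9z + 10) − (1/3)| < ϵ whenever z > (40/27)/ϵ.
Take N_0 = (40/27)/ϵ. If z > N_0 then |(3z - 10)/(9z + 10) − (1/3)| < (40/27)/z < ϵ.

N_0 = (40/27)/ϵ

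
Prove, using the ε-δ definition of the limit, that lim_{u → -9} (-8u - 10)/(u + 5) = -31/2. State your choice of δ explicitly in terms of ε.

Let ε > 0 be given. We want δ > 0 with 0 < |u + 9| < δ ⇒ |(-8u - 10)/(u + 5) + 31/2| < ε.
Combining over a common denominator, (-8u - 10)/(u + 5) + 31/2 = [(-8u - 10)·(-4) − 62·(u + 5)] / [(-4)·(u + 5)] = -30(u + 9) / ((-4)(u + 5)).
So |(-8u - 10)/(u + 5) + 31/2| = 30|u + 9| / (4·|u + 5|).
Restrict δ ≤ 2. Then |u + 9| < 2 gives |u + 5| = |(u + 9) + (-4)| ≥ 4 − 2 = 2.
Hence |(-8u - 10)/(u + 5) + 31/2| < 30|u + 9|/(4·2) = (15/4)|u + 9|, which is < ε once |u + 9| < (4/15)ε.
Take δ = min(2, (4/15)ε). Then 0 < |u + 9| < δ forces both bounds, so |(-8u - 10)/(u + 5) + 31/2| < ε.

δ = min(2, (4/15)ε)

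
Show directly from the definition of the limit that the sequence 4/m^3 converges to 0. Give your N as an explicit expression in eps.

N = (4/eps)^{1/3}

Suppose eps > 0. For m ≥ 1, |4/m^3 − 0| = 4/m^3.
4/m^3 < eps ⇔ m^3 > 4/eps ⇔ m > (4/eps)^{1/3}.
Take N = (4/eps)^{1/3}. Then m > N implies 4/m^3 < eps.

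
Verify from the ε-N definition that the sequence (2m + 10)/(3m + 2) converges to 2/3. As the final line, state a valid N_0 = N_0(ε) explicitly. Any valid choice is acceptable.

Let ε > 0. For m ≥ 1, |(2m + 10)/(3m + 2) − (2/3)| = |26|/(3(3m + 2)) = 26/(3(3m + 2)).
Since 3m + 2 ≥ 3m for m ≥ 1, this is ≤ 26/(3·3m) = (26/9)/m.
So |(2m + 10)/(3m + 2) − (2/3)| < ε whenever m > (26/9)/ε.
Take N_0 = (26/9)/ε. If m > N_0 then |(2m + 10)/(3m + 2) − (2/3)| ≤ (26/9)/m < ε.

N_0 = (26/9)/ε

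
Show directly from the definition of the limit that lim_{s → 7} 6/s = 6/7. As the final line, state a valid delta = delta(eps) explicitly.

Suppose eps > 0. We seek delta > 0 such that 0 < |s − 7| < delta implies |6/s − (6/7)| < eps.
|6/s − (6/7)| = 6·|7 − s|/(7·|s|) = 6|s − 7|/(7|s|).
Restrict delta ≤ 7/2. Then |s − 7| < 7/2 gives |s| > 7/2, so 7|s| > 49/2.
Then |6/s − (6/7)| < 6|s − 7|/(49/2), which is < eps when |s − 7| < (49/12)eps.
Take delta = min(7/2, (49/12)eps). Then 0 < |s − 7| < delta gives both |s − 7| < 7/2 and |s − 7| < (49/12)eps, so |6/s − (6/7)| < eps.

delta = min(7/2, (49/12)eps)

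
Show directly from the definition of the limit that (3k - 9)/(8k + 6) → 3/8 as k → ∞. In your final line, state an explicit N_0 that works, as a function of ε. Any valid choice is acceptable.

Suppose ε > 0. For k ≥ 1, |(3k - 9)/(8k + 6) − (3/8)| = |-90|/(8(8k + 6)) = 90/(8(8k + 6)).
Since 8k + 6 ≥ 8k for k ≥ 1, this is ≤ 90/(8·8k) = (45/32)/k.
So |(3k - 9)/(8k + 6) − (3/8)| < ε whenever k > (45/32)/ε.
Take N_0 = (45/32)/ε. If k > N_0 then |(3k - 9)/(8k + 6) − (3/8)| ≤ (45/32)/k < ε.

N_0 = (45/32)/ε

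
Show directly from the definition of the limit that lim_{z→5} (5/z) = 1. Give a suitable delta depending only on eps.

delta = min(5/2, (5/2)eps)

Suppose eps > 0. We seek delta > 0 such that 0 < |z − 5| < delta implies |5/z − 1| < eps.
|5/z − 1| = 5·|5 − z|/(5·|z|) = 5|z − 5|/(5|z|).
Restrict delta ≤ 5/2. Then |z − 5| < 5/2 gives |z| > 5/2, so 5|z| > 25/2.
Then |5/z − 1| < 5|z − 5|/(25/2), which is < eps when |z − 5| < (5/2)eps.
Take delta = min(5/2, (5/2)eps). Then 0 < |z − 5| < delta gives both |z − 5| < 5/2 and |z − 5| < (5/2)eps, so |5/z − 1| < eps.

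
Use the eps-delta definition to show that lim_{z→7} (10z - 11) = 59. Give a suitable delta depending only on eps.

delta = eps/10

Let eps > 0 be given. We need delta > 0 so that 0 < |z − 7| < delta implies |(10z - 11) − 59| < eps.
Since (10z - 11) − 59 = 10(z − 7), we have |(10z - 11) − 59| = 10|z − 7|.
Thus it suffices that |z − 7| < eps/10.
Take delta = eps/10. If 0 < |z − 7| < delta then |(10z - 11) − 59| = 10|z − 7| < 10·(eps/10) = eps.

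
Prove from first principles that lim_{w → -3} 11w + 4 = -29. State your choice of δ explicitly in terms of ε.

Let ε > 0. We need δ > 0 so that 0 < |w + 3| < δ implies |(11w + 4) + 29| < ε.
Since (11w + 4) + 29 = 11(w + 3), we have |(11w + 4) + 29| = 11|w + 3|.
Thus it suffices that |w + 3| < ε/11.
Choosing δ = ε/11 gives |(11w + 4) + 29| = 11|w + 3| < ε whenever |w + 3| < δ.

δ = ε/11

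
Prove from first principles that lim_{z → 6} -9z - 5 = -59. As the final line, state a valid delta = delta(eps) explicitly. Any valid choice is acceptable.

delta = eps/9

Fix eps > 0. We need delta > 0 so that 0 < |z − 6| < delta implies |(-9z - 5) + 59| < eps.
Since (-9z - 5) + 59 = -9(z − 6), we have |(-9z - 5) + 59| = 9|z − 6|.
So 9|z − 6| < eps exactly when |z − 6| < eps/9.
Take delta = eps/9. If 0 < |z − 6| < delta then |(-9z - 5) + 59| = 9|z − 6| < 9·(eps/9) = eps.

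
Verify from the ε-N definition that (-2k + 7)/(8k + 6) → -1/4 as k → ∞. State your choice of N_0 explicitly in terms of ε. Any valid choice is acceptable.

Let ε > 0. For k ≥ 1, |(-2k + 7)/(8k + 6) + 1/4| = |68|/(8(8k + 6)) = 68/(8(8k + 6)).
Since 8k + 6 ≥ 8k for k ≥ 1, this is ≤ 68/(8·8k) = (17/16)/k.
So |(-2k + 7)/(8k + 6) + 1/4| < ε whenever k > (17/16)/ε.
Take N_0 = (17/16)/ε. If k > N_0 then |(-2k + 7)/(8k + 6) + 1/4| ≤ (17/16)/k < ε.

N_0 = (17/16)/ε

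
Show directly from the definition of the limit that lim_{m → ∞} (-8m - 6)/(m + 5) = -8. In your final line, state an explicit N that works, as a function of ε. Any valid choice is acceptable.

Suppose ε > 0. For m ≥ 1, |(-8m - 6)/(m + 5) + 8| = |34|/((m + 5)) = 34/((m + 5)).
Since m + 5 ≥ m for m ≥ 1, this is ≤ 34/(m) = 34/m.
So |(-8m - 6)/(m + 5) + 8| < ε whenever m > 34/ε.
Take N = 34/ε. If m > N then |(-8m - 6)/(m + 5) + 8| ≤ 34/m < ε.

N = 34/ε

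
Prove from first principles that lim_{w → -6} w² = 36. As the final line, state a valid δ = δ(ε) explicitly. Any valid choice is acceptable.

δ = min(1, ε/13)

Let ε > 0 be given. We seek δ > 0 with 0 < |w + 6| < δ ⇒ |w² − 36| < ε.
Factor: w² − 36 = (w + 6)(w - 6), so |w² − 36| = |w + 6|·|w - 6|.
Restrict δ ≤ 1. Then |w + 6| < 1 gives |w| < 7, so by the triangle inequality |w - 6| ≤ 7 + 6 = 13.
Hence |w² − 36| ≤ 13|w + 6|, which is < ε once |w + 6| < ε/13.
Take δ = min(1, ε/13). If 0 < |w + 6| < δ then both bounds hold and |w² − 36| ≤ 13|w + 6| < 13·(ε/13) = ε.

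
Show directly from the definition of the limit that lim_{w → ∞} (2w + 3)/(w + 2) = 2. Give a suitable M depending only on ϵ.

M = 1/ϵ

Fix ϵ > 0. We seek M > 0 such that w > M implies |(2w + 3)/(w + 2) − 2| < ϵ.
(2w + 3)/(w + 2) − 2 = ((2w + 3) − 2(w + 2)) / ((w + 2)) = -1/((w + 2)).
For w > 0 we have w + 2 > w, so |(2w + 3)/(w + 2) − 2| = 1/((w + 2)) < 1/(w) = 1/w.
Thus |(2w + 3)/(w + 2) − 2| < ϵ whenever w > 1/ϵ.
Take M = 1/ϵ. If w > M then |(2w + 3)/(w + 2) − 2| < 1/w < ϵ.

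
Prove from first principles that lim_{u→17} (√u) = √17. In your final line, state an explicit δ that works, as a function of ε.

Let ε > 0 be given. We want δ > 0 such that 0 < |u − 17| < δ implies |√u − √17| < ε.
Multiplying by the conjugate, |√u − √17| = |u − 17|/(√u + √17).
Restrict δ ≤ 17 so that |u − 17| < 17 forces u > 0, and then √u + √17 > √17.
Hence |√u − √17| < |u − 17|/√17, which is < ε once |u − 17| < √17·ε.
Take δ = min(17, √17·ε). If 0 < |u − 17| < δ then u > 0 and |√u − √17| < |u − 17|/√17 < ε.

δ = min(17, √17·ε)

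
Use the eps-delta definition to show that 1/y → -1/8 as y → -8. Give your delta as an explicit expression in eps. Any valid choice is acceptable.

Let eps > 0 be given. We seek delta > 0 such that 0 < |y + 8| < delta implies |1/y + 1/8| < eps.
|1/y + 1/8| = |-8 − y|/(8·|y|) = |y + 8|/(8|y|).
Restrict delta ≤ 4. Then |y + 8| < 4 gives |y| > 4, so 8|y| > 32.
Then |1/y + 1/8| < |y + 8|/32, which is < eps when |y + 8| < 32eps.
Take delta = min(4, 32eps). Then 0 < |y + 8| < delta gives both |y + 8| < 4 and |y + 8| < 32eps, so |1/y + 1/8| < eps.

delta = min(4, 32eps)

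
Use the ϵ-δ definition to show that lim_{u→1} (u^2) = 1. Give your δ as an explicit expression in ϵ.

δ = min(1, ϵ/3)

Suppose ϵ > 0. We seek δ > 0 with 0 < |u − 1| < δ ⇒ |u^2 − 1| < ϵ.
Factor: u^2 − 1 = (u − 1)(u + 1), so |u^2 − 1| = |u − 1|·|u + 1|.
Impose δ ≤ 1 so that |u| < 2; then |u + 1| ≤ 3.
Hence |u^2 − 1| ≤ 3|u − 1|, which is < ϵ once |u − 1| < ϵ/3.
Take δ = min(1, ϵ/3). If 0 < |u − 1| < δ then both bounds hold and |u^2 − 1| ≤ 3|u − 1| < 3·(ϵ/3) = ϵ.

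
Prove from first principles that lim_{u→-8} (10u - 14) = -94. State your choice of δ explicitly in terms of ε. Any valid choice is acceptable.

δ = ε/10

Let ε > 0 be given. We need δ > 0 so that 0 < |u + 8| < δ implies |(10u - 14) + 94| < ε.
|(10u - 14) + 94| = |10u + 80| = 10|u + 8|.
So 10|u + 8| < ε exactly when |u + 8| < ε/10.
Take δ = ε/10. If 0 < |u + 8| < δ then |(10u - 14) + 94| = 10|u + 8| < 10·(ε/10) = ε.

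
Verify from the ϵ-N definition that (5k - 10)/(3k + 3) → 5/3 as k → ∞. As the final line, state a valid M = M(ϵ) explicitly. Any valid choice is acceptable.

Suppose ϵ > 0. For k ≥ 1, |(5k - 10)/(3k + 3) − (5/3)| = |-45|/(3(3k + 3)) = 45/(3(3k + 3)).
Since 3k + 3 ≥ 3k for k ≥ 1, this is ≤ 45/(3·3k) = 5/k.
So |(5k - 10)/(3k + 3) − (5/3)| < ϵ whenever k > 5/ϵ.
Take M = 5/ϵ. If k > M then |(5k - 10)/(3k + 3) − (5/3)| ≤ 5/k < ϵ.

M = 5/ϵ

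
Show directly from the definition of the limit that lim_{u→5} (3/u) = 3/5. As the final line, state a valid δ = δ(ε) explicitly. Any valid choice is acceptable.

δ = min(5/2, (25/6)ε)

Let ε > 0. We seek δ > 0 such that 0 < |u − 5| < δ implies |3/u − (3/5)| < ε.
|3/u − (3/5)| = 3·|5 − u|/(5·|u|) = 3|u − 5|/(5|u|).
Require δ ≤ 5/2 so that |u| > 5 − 5/2 = 5/2, hence 5|u| > 25/2.
Then |3/u − (3/5)| < 3|u − 5|/(25/2), which is < ε when |u − 5| < (25/6)ε.
Take δ = min(5/2, (25/6)ε). Then 0 < |u − 5| < δ gives both |u − 5| < 5/2 and |u − 5| < (25/6)ε, so |3/u − (3/5)| < ε.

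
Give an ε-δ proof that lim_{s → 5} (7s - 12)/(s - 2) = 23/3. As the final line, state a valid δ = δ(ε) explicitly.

δ = min(3/2, (9/4)ε)

Fix ε > 0. We want δ > 0 with 0 < |s − 5| < δ ⇒ |(7s - 12)/(s - 2) − (23/3)| < ε.
Combining over a common denominator, (7s - 12)/(s - 2) − (23/3) = [(7s - 12)·3 − 23·(s - 2)] / [3·(s - 2)] = -2(s − 5) / (3(s - 2)).
So |(7s - 12)/(s - 2) − (23/3)| = 2|s − 5| / (3·|s − 2|).
Require δ ≤ 3/2, so |s − 2| ≥ |3| − |s − 5| > 3 − 3/2 = 3/2.
Hence |(7s - 12)/(s - 2) − (23/3)| < 2|s − 5|/(3·(3/2)) = (4/9)|s − 5|, which is < ε once |s − 5| < (9/4)ε.
Take δ = min(3/2, (9/4)ε). Then 0 < |s − 5| < δ forces both bounds, so |(7s - 12)/(s - 2) − (23/3)| < ε.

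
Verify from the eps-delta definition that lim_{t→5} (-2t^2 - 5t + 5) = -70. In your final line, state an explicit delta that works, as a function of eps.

Suppose eps > 0. We want delta > 0 such that 0 < |t − 5| < delta implies |(-2t^2 - 5t + 5) + 70| < eps.
(-2t^2 - 5t + 5) + 70 = -2t^2 - 5t + 75 = (t − 5)(-2t - 15).
So |(-2t^2 - 5t + 5) + 70| = |t − 5|·|-2t - 15|.
Require delta ≤ 1. Then |t − 5| < 1 gives |t| < 6, and by the triangle inequality |-2t - 15| ≤ 2·6 + 15 = 27.
Hence |(-2t^2 - 5t + 5) + 70| ≤ 27|t − 5| < eps provided |t − 5| < eps/27.
Take delta = min(1, eps/27). Then 0 < |t − 5| < delta gives both |t − 5| < 1 and |t − 5| < eps/27, so |(-2t^2 - 5t + 5) + 70| < eps.

delta = min(1, eps/27)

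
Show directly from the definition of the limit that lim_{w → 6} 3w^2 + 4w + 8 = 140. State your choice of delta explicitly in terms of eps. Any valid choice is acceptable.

Fix eps > 0. We want delta > 0 such that 0 < |w − 6| < delta implies |(3w^2 + 4w + 8) − 140| < eps.
(3w^2 + 4w + 8) − 140 = 3w^2 + 4w - 132 = (w − 6)(3w + 22).
So |(3w^2 + 4w + 8) − 140| = |w − 6|·|3w + 22|.
Require delta ≤ 1. Then |w − 6| < 1 gives |w| < 7, and by the triangle inequality |3w + 22| ≤ 3·7 + 22 = 43.
Hence |(3w^2 + 4w + 8) − 140| ≤ 43|w − 6| < eps provided |w − 6| < eps/43.
Choosing delta = min(1, eps/43) ensures both conditions, hence |(3w^2 + 4w + 8) − 140| < eps.

delta = min(1, eps/43)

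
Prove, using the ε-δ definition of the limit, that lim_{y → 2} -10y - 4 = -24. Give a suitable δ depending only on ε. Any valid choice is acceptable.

δ = ε/10

Let ε > 0. We need δ > 0 so that 0 < |y − 2| < δ implies |(-10y - 4) + 24| < ε.
Since (-10y - 4) + 24 = -10(y − 2), we have |(-10y - 4) + 24| = 10|y − 2|.
So 10|y − 2| < ε exactly when |y − 2| < ε/10.
Choosing δ = ε/10 gives |(-10y - 4) + 24| = 10|y − 2| < ε whenever |y − 2| < δ.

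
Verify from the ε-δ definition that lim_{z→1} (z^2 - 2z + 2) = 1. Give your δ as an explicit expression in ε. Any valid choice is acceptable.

δ = min(1, ε/3)

Suppose ε > 0. We want δ > 0 such that 0 < |z − 1| < δ implies |(z^2 - 2z + 2) − 1| < ε.
(z^2 - 2z + 2) − 1 = z^2 - 2z + 1 = (z − 1)(z - 1).
So |(z^2 - 2z + 2) − 1| = |z − 1|·|z - 1|.
Assume first that |z − 1| < 1, so |z| < 2. Then |z - 1| ≤ 2 + 1 = 3.
Hence |(z^2 - 2z + 2) − 1| ≤ 3|z − 1| < ε provided |z − 1| < ε/3.
Choosing δ = min(1, ε/3) ensures both conditions, hence |(z^2 - 2z + 2) − 1| < ε.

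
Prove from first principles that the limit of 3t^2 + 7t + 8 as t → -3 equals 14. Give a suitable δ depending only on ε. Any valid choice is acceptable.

δ = min(1, ε/14)

Let ε > 0 be given. We want δ > 0 such that 0 < |t + 3| < δ implies |(3t^2 + 7t + 8) − 14| < ε.
(3t^2 + 7t + 8) − 14 = 3t^2 + 7t - 6 = (t + 3)(3t - 2).
So |(3t^2 + 7t + 8) − 14| = |t + 3|·|3t - 2|.
Require δ ≤ 1. Then |t + 3| < 1 gives |t| < 4, and by the triangle inequality |3t - 2| ≤ 3·4 + 2 = 14.
Hence |(3t^2 + 7t + 8) − 14| ≤ 14|t + 3| < ε provided |t + 3| < ε/14.
Take δ = min(1, ε/14). Then 0 < |t + 3| < δ gives both |t + 3| < 1 and |t + 3| < ε/14, so |(3t^2 + 7t + 8) − 14| < ε.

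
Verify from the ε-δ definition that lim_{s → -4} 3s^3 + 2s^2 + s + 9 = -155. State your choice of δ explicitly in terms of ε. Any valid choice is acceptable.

Suppose ε > 0. We want δ > 0 such that 0 < |s + 4| < δ implies |(3s^3 + 2s^2 + s + 9) + 155| < ε.
(3s^3 + 2s^2 + s + 9) + 155 = 3s^3 + 2s^2 + s + 164 = (s + 4)(3s^2 - 10s + 41).
So |(3s^3 + 2s^2 + s + 9) + 155| = |s + 4|·|3s^2 - 10s + 41|.
Require δ ≤ 2. Then |s + 4| < 2 gives |s| < 6, and by the triangle inequality |3s^2 - 10s + 41| ≤ 3·6^2 + 10·6 + 41 = 209.
Hence |(3s^3 + 2s^2 + s + 9) + 155| ≤ 209|s + 4| < ε provided |s + 4| < ε/209.
Choosing δ = min(2, ε/209) ensures both conditions, hence |(3s^3 + 2s^2 + s + 9) + 155| < ε.

δ = min(2, ε/209)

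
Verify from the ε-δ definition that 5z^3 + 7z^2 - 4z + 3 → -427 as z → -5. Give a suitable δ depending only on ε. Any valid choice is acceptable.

Let ε > 0. We want δ > 0 such that 0 < |z + 5| < δ implies |(5z^3 + 7z^2 - 4z + 3) + 427| < ε.
(5z^3 + 7z^2 - 4z + 3) + 427 = 5z^3 + 7z^2 - 4z + 430 = (z + 5)(5z^2 - 18z + 86).
So |(5z^3 + 7z^2 - 4z + 3) + 427| = |z + 5|·|5z^2 - 18z + 86|.
Require δ ≤ 1. Then |z + 5| < 1 gives |z| < 6, and by the triangle inequality |5z^2 - 18z + 86| ≤ 5·6^2 + 18·6 + 86 = 374.
Hence |(5z^3 + 7z^2 - 4z + 3) + 427| ≤ 374|z + 5| < ε provided |z + 5| < ε/374.
Choosing δ = min(1, ε/374) ensures both conditions, hence |(5z^3 + 7z^2 - 4z + 3) + 427| < ε.

δ = min(1, ε/374)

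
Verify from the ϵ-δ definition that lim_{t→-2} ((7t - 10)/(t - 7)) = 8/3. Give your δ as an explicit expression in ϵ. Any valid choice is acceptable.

δ = min(9/2, (27/26)ϵ)

Suppose ϵ > 0. We want δ > 0 with 0 < |t + 2| < δ ⇒ |(7t - 10)/(t - 7) − (8/3)| < ϵ.
Combining over a common denominator, (7t - 10)/(t - 7) − (8/3) = [(7t - 10)·(-9) − (-24)·(t - 7)] / [(-9)·(t - 7)] = -39(t + 2) / ((-9)(t - 7)).
So |(7t - 10)/(t - 7) − (8/3)| = 39|t + 2| / (9·|t − 7|).
Restrict δ ≤ 9/2. Then |t + 2| < 9/2 gives |t − 7| = |(t + 2) + (-9)| ≥ 9 − 9/2 = 9/2.
Hence |(7t - 10)/(t - 7) − (8/3)| < 39|t + 2|/(9·(9/2)) = (26/27)|t + 2|, which is < ϵ once |t + 2| < (27/26)ϵ.
Take δ = min(9/2, (27/26)ϵ). Then 0 < |t + 2| < δ forces both bounds, so |(7t - 10)/(t - 7) − (8/3)| < ϵ.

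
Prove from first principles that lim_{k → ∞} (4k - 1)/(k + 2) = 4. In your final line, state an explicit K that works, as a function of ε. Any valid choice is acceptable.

Fix ε > 0. For k ≥ 1, |(4k - 1)/(k + 2) − 4| = |-9|/((k + 2)) = 9/((k + 2)).
Since k + 2 ≥ k for k ≥ 1, this is ≤ 9/(k) = 9/k.
So |(4k - 1)/(k + 2) − 4| < ε whenever k > 9/ε.
Take K = 9/ε. If k > K then |(4k - 1)/(k + 2) − 4| ≤ 9/k < ε.

K = 9/ε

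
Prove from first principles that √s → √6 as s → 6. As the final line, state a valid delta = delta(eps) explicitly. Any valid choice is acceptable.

Let eps > 0. We want delta > 0 such that 0 < |s − 6| < delta implies |√s − √6| < eps.
Rationalise: √s − √6 = (s − 6)/(√s + √6), so |√s − √6| = |s − 6|/(√s + √6).
Restrict delta ≤ 6 so that |s − 6| < 6 forces s > 0, and then √s + √6 > √6.
Hence |√s − √6| < |s − 6|/√6, which is < eps once |s − 6| < √6·eps.
Take delta = min(6, √6·eps). If 0 < |s − 6| < delta then s > 0 and |√s − √6| < |s − 6|/√6 < eps.

delta = min(6, √6·eps)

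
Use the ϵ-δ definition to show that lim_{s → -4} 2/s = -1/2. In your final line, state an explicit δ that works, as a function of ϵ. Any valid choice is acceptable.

δ = min(2, 4ϵ)

Suppose ϵ > 0. We seek δ > 0 such that 0 < |s + 4| < δ implies |2/s + 1/2| < ϵ.
|2/s + 1/2| = 2·|-4 − s|/(4·|s|) = 2|s + 4|/(4|s|).
Restrict δ ≤ 2. Then |s + 4| < 2 gives |s| > 2, so 4|s| > 8.
Then |2/s + 1/2| < 2|s + 4|/8, which is < ϵ when |s + 4| < 4ϵ.
Take δ = min(2, 4ϵ). Then 0 < |s + 4| < δ gives both |s + 4| < 2 and |s + 4| < 4ϵ, so |2/s + 1/2| < ϵ.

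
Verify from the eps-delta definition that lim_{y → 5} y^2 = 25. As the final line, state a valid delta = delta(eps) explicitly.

delta = min(2, eps/12)

Fix eps > 0. We seek delta > 0 with 0 < |y − 5| < delta ⇒ |y^2 − 25| < eps.
Factor: y^2 − 25 = (y − 5)(y + 5), so |y^2 − 25| = |y − 5|·|y + 5|.
Restrict delta ≤ 2. Then |y − 5| < 2 gives |y| < 7, so by the triangle inequality |y + 5| ≤ 7 + 5 = 12.
Hence |y^2 − 25| ≤ 12|y − 5|, which is < eps once |y − 5| < eps/12.
Take delta = min(2, eps/12). If 0 < |y − 5| < delta then both bounds hold and |y^2 − 25| ≤ 12|y − 5| < 12·(eps/12) = eps.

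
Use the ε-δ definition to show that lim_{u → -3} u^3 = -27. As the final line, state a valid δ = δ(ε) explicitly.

Suppose ε > 0. We seek δ > 0 with 0 < |u + 3| < δ ⇒ |u^3 + 27| < ε.
Factor: u^3 + 27 = (u + 3)(u^2 - 3u + 9), so |u^3 + 27| = |u + 3|·|u^2 - 3u + 9|.
Impose δ ≤ 1 so that |u| < 4; then |u^2 - 3u + 9| ≤ 37.
Hence |u^3 + 27| ≤ 37|u + 3|, which is < ε once |u + 3| < ε/37.
Take δ = min(1, ε/37). If 0 < |u + 3| < δ then both bounds hold and |u^3 + 27| ≤ 37|u + 3| < 37·(ε/37) = ε.

δ = min(1, ε/37)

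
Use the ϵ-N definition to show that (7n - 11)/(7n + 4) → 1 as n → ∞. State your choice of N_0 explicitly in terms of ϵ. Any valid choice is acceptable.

N_0 = (15/7)/ϵ

Suppose ϵ > 0. For n ≥ 1, |(7n - 11)/(7n + 4) − 1| = |-105|/(7(7n + 4)) = 105/(7(7n + 4)).
Since 7n + 4 ≥ 7n for n ≥ 1, this is ≤ 105/(7·7n) = (15/7)/n.
So |(7n - 11)/(7n + 4) − 1| < ϵ whenever n > (15/7)/ϵ.
Take N_0 = (15/7)/ϵ. If n > N_0 then |(7n - 11)/(7n + 4) − 1| ≤ (15/7)/n < ϵ.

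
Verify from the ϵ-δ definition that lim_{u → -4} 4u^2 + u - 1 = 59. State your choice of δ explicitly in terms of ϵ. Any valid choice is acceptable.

δ = min(1, ϵ/35)

Let ϵ > 0 be given. We want δ > 0 such that 0 < |u + 4| < δ implies |(4u^2 + u - 1) − 59| < ϵ.
(4u^2 + u - 1) − 59 = 4u^2 + u - 60 = (u + 4)(4u - 15).
So |(4u^2 + u - 1) − 59| = |u + 4|·|4u - 15|.
Assume first that |u + 4| < 1, so |u| < 5. Then |4u - 15| ≤ 4·5 + 15 = 35.
Hence |(4u^2 + u - 1) − 59| ≤ 35|u + 4| < ϵ provided |u + 4| < ϵ/35.
Take δ = min(1, ϵ/35). Then 0 < |u + 4| < δ gives both |u + 4| < 1 and |u + 4| < ϵ/35, so |(4u^2 + u - 1) − 59| < ϵ.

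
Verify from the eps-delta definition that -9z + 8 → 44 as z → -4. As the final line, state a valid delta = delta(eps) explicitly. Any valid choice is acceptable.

Let eps > 0 be given. We need delta > 0 so that 0 < |z + 4| < delta implies |(-9z + 8) − 44| < eps.
Since (-9z + 8) − 44 = -9(z + 4), we have |(-9z + 8) − 44| = 9|z + 4|.
Thus it suffices that |z + 4| < eps/9.
Choosing delta = eps/9 gives |(-9z + 8) − 44| = 9|z + 4| < eps whenever |z + 4| < delta.

delta = eps/9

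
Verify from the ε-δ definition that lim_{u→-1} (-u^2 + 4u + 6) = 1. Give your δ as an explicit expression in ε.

δ = min(1, ε/7)

Let ε > 0 be given. We want δ > 0 such that 0 < |u + 1| < δ implies |(-u^2 + 4u + 6) − 1| < ε.
(-u^2 + 4u + 6) − 1 = -u^2 + 4u + 5 = (u + 1)(-u + 5).
So |(-u^2 + 4u + 6) − 1| = |u + 1|·|-u + 5|.
Require δ ≤ 1. Then |u + 1| < 1 gives |u| < 2, and by the triangle inequality |-u + 5| ≤ 2 + 5 = 7.
Hence |(-u^2 + 4u + 6) − 1| ≤ 7|u + 1| < ε provided |u + 1| < ε/7.
Take δ = min(1, ε/7). Then 0 < |u + 1| < δ gives both |u + 1| < 1 and |u + 1| < ε/7, so |(-u^2 + 4u + 6) − 1| < ε.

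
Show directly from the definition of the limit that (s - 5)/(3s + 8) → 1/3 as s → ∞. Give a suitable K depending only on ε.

K = (23/9)/ε

Fix ε > 0. We seek K > 0 such that s > K implies |(s - 5)/(3s + 8) − (1/3)| < ε.
(s - 5)/(3s + 8) − (1/3) = (3(s - 5) − (3s + 8)) / (3(3s + 8)) = -23/(3(3s + 8)).
For s > 0 we have 3s + 8 > 3s, so |(s - 5)/(3s + 8) − (1/3)| = 23/(3(3s + 8)) < 23/(3·3s) = (23/9)/s.
Thus |(s - 5)/(3s + 8) − (1/3)| < ε whenever s > (23/9)/ε.
Take K = (23/9)/ε. If s > K then |(s - 5)/(3s + 8) − (1/3)| < (23/9)/s < ε.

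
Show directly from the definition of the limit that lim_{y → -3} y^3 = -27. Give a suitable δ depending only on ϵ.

δ = min(1, ϵ/37)

Let ϵ > 0 be given. We seek δ > 0 with 0 < |y + 3| < δ ⇒ |y^3 + 27| < ϵ.
Factor: y^3 + 27 = (y + 3)(y^2 - 3y + 9), so |y^3 + 27| = |y + 3|·|y^2 - 3y + 9|.
Restrict δ ≤ 1. Then |y + 3| < 1 gives |y| < 4, so by the triangle inequality |y^2 - 3y + 9| ≤ 4^2 + 3·4 + 9 = 37.
Hence |y^3 + 27| ≤ 37|y + 3|, which is < ϵ once |y + 3| < ϵ/37.
Take δ = min(1, ϵ/37). If 0 < |y + 3| < δ then both bounds hold and |y^3 + 27| ≤ 37|y + 3| < 37·(ϵ/37) = ϵ.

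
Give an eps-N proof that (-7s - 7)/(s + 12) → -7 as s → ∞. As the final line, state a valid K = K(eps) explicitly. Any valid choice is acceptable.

Suppose eps > 0. We seek K > 0 such that s > K implies |(-7s - 7)/(s + 12) + 7| < eps.
(-7s - 7)/(s + 12) + 7 = ((-7s - 7) − (-7)(s + 12)) / ((s + 12)) = 77/((s + 12)).
For s > 0 we have s + 12 > s, so |(-7s - 7)/(s + 12) + 7| = 77/((s + 12)) < 77/(s) = 77/s.
Thus |(-7s - 7)/(s + 12) + 7| < eps whenever s > 77/eps.
Take K = 77/eps. If s > K then |(-7s - 7)/(s + 12) + 7| < 77/s < eps.

K = 77/eps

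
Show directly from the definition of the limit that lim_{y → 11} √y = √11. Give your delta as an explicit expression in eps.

Suppose eps > 0. We want delta > 0 such that 0 < |y − 11| < delta implies |√y − √11| < eps.
Rationalise: √y − √11 = (y − 11)/(√y + √11), so |√y − √11| = |y − 11|/(√y + √11).
Restrict delta ≤ 11 so that |y − 11| < 11 forces y > 0, and then √y + √11 > √11.
Hence |√y − √11| < |y − 11|/√11, which is < eps once |y − 11| < √11·eps.
Take delta = min(11, √11·eps). If 0 < |y − 11| < delta then y > 0 and |√y − √11| < |y − 11|/√11 < eps.

delta = min(11, √11·eps)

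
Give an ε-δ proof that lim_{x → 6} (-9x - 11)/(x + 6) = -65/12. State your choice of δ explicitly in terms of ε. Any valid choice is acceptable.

δ = min(6, (72/43)ε)

Let ε > 0. We want δ > 0 with 0 < |x − 6| < δ ⇒ |(-9x - 11)/(x + 6) + 65/12| < ε.
Combining over a common denominator, (-9x - 11)/(x + 6) + 65/12 = [(-9x - 11)·12 − (-65)·(x + 6)] / [12·(x + 6)] = -43(x − 6) / (12(x + 6)).
So |(-9x - 11)/(x + 6) + 65/12| = 43|x − 6| / (12·|x + 6|).
Require δ ≤ 6, so |x + 6| ≥ |12| − |x − 6| > 12 − 6 = 6.
Hence |(-9x - 11)/(x + 6) + 65/12| < 43|x − 6|/(12·6) = (43/72)|x − 6|, which is < ε once |x − 6| < (72/43)ε.
Take δ = min(6, (72/43)ε). Then 0 < |x − 6| < δ forces both bounds, so |(-9x - 11)/(x + 6) + 65/12| < ε.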